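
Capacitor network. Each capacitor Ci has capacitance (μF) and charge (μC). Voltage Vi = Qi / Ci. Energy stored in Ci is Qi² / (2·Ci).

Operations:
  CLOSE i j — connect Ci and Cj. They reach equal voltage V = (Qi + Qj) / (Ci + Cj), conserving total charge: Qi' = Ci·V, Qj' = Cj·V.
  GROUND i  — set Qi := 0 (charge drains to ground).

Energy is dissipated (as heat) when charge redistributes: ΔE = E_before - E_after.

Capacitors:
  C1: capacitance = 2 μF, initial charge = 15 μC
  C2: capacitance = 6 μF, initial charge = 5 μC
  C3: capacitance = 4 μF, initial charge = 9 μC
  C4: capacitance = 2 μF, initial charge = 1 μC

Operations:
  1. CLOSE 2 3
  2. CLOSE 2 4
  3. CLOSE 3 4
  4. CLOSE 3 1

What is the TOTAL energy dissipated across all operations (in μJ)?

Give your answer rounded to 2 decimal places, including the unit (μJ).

Answer: 28.47 μJ

Derivation:
Initial: C1(2μF, Q=15μC, V=7.50V), C2(6μF, Q=5μC, V=0.83V), C3(4μF, Q=9μC, V=2.25V), C4(2μF, Q=1μC, V=0.50V)
Op 1: CLOSE 2-3: Q_total=14.00, C_total=10.00, V=1.40; Q2=8.40, Q3=5.60; dissipated=2.408
Op 2: CLOSE 2-4: Q_total=9.40, C_total=8.00, V=1.18; Q2=7.05, Q4=2.35; dissipated=0.608
Op 3: CLOSE 3-4: Q_total=7.95, C_total=6.00, V=1.32; Q3=5.30, Q4=2.65; dissipated=0.034
Op 4: CLOSE 3-1: Q_total=20.30, C_total=6.00, V=3.38; Q3=13.53, Q1=6.77; dissipated=25.420
Total dissipated: 28.470 μJ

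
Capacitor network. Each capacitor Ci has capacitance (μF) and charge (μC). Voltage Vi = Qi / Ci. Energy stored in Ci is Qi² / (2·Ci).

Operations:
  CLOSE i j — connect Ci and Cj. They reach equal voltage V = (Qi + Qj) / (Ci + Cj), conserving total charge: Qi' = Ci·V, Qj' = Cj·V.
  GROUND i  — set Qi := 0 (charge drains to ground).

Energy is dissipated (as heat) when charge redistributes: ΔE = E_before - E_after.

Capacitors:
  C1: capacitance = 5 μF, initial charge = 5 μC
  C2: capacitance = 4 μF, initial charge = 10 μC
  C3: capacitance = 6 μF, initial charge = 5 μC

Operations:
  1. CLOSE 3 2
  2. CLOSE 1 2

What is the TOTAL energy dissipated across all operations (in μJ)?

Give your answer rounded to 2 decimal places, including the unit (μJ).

Initial: C1(5μF, Q=5μC, V=1.00V), C2(4μF, Q=10μC, V=2.50V), C3(6μF, Q=5μC, V=0.83V)
Op 1: CLOSE 3-2: Q_total=15.00, C_total=10.00, V=1.50; Q3=9.00, Q2=6.00; dissipated=3.333
Op 2: CLOSE 1-2: Q_total=11.00, C_total=9.00, V=1.22; Q1=6.11, Q2=4.89; dissipated=0.278
Total dissipated: 3.611 μJ

Answer: 3.61 μJ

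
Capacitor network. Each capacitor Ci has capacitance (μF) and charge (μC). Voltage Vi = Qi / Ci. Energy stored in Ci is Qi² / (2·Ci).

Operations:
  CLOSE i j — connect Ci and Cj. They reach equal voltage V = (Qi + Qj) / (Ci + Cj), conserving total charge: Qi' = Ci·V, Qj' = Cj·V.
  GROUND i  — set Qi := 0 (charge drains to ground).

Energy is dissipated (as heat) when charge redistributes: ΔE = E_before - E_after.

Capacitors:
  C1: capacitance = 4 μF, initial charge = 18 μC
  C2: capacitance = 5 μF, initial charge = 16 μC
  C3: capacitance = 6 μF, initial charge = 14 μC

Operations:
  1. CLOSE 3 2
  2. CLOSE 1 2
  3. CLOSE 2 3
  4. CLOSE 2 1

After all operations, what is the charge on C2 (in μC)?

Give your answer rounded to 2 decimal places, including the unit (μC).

Initial: C1(4μF, Q=18μC, V=4.50V), C2(5μF, Q=16μC, V=3.20V), C3(6μF, Q=14μC, V=2.33V)
Op 1: CLOSE 3-2: Q_total=30.00, C_total=11.00, V=2.73; Q3=16.36, Q2=13.64; dissipated=1.024
Op 2: CLOSE 1-2: Q_total=31.64, C_total=9.00, V=3.52; Q1=14.06, Q2=17.58; dissipated=3.492
Op 3: CLOSE 2-3: Q_total=33.94, C_total=11.00, V=3.09; Q2=15.43, Q3=18.51; dissipated=0.846
Op 4: CLOSE 2-1: Q_total=29.49, C_total=9.00, V=3.28; Q2=16.38, Q1=13.11; dissipated=0.205
Final charges: Q1=13.11, Q2=16.38, Q3=18.51

Answer: 16.38 μC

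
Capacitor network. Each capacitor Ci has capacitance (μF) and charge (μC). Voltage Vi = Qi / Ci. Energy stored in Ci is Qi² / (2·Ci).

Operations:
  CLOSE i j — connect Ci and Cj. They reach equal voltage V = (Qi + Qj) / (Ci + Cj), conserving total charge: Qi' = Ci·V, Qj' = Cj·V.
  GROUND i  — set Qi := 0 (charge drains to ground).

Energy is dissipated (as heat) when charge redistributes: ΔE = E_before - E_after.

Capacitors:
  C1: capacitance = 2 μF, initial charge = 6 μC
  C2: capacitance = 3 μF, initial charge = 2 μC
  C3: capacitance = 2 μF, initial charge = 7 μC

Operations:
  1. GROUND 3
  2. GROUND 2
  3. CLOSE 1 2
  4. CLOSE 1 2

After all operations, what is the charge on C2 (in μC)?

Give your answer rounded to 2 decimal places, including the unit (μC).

Initial: C1(2μF, Q=6μC, V=3.00V), C2(3μF, Q=2μC, V=0.67V), C3(2μF, Q=7μC, V=3.50V)
Op 1: GROUND 3: Q3=0; energy lost=12.250
Op 2: GROUND 2: Q2=0; energy lost=0.667
Op 3: CLOSE 1-2: Q_total=6.00, C_total=5.00, V=1.20; Q1=2.40, Q2=3.60; dissipated=5.400
Op 4: CLOSE 1-2: Q_total=6.00, C_total=5.00, V=1.20; Q1=2.40, Q2=3.60; dissipated=0.000
Final charges: Q1=2.40, Q2=3.60, Q3=0.00

Answer: 3.60 μC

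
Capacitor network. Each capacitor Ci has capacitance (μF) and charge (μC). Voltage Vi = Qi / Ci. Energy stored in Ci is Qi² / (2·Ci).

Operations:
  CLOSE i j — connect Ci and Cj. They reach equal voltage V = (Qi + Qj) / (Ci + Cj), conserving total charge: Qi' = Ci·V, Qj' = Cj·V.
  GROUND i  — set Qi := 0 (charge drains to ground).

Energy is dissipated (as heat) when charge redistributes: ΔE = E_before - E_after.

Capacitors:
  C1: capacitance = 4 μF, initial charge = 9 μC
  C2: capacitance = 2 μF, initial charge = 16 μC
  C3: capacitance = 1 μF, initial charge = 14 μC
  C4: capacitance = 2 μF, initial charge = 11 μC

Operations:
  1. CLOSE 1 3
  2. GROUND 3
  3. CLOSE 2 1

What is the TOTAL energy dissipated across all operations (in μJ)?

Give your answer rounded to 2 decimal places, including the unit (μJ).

Answer: 73.51 μJ

Derivation:
Initial: C1(4μF, Q=9μC, V=2.25V), C2(2μF, Q=16μC, V=8.00V), C3(1μF, Q=14μC, V=14.00V), C4(2μF, Q=11μC, V=5.50V)
Op 1: CLOSE 1-3: Q_total=23.00, C_total=5.00, V=4.60; Q1=18.40, Q3=4.60; dissipated=55.225
Op 2: GROUND 3: Q3=0; energy lost=10.580
Op 3: CLOSE 2-1: Q_total=34.40, C_total=6.00, V=5.73; Q2=11.47, Q1=22.93; dissipated=7.707
Total dissipated: 73.512 μJ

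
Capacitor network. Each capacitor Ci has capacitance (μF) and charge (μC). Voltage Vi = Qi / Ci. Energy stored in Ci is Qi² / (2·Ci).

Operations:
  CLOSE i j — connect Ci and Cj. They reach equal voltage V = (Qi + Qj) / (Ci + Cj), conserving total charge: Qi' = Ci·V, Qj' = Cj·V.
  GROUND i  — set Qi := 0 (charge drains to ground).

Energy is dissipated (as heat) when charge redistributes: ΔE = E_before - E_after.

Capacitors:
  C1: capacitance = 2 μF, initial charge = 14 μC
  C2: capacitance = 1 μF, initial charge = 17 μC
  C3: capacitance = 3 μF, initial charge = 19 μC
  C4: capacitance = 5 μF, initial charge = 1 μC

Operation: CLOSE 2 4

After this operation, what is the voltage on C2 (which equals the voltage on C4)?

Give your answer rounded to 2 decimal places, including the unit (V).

Answer: 3.00 V

Derivation:
Initial: C1(2μF, Q=14μC, V=7.00V), C2(1μF, Q=17μC, V=17.00V), C3(3μF, Q=19μC, V=6.33V), C4(5μF, Q=1μC, V=0.20V)
Op 1: CLOSE 2-4: Q_total=18.00, C_total=6.00, V=3.00; Q2=3.00, Q4=15.00; dissipated=117.600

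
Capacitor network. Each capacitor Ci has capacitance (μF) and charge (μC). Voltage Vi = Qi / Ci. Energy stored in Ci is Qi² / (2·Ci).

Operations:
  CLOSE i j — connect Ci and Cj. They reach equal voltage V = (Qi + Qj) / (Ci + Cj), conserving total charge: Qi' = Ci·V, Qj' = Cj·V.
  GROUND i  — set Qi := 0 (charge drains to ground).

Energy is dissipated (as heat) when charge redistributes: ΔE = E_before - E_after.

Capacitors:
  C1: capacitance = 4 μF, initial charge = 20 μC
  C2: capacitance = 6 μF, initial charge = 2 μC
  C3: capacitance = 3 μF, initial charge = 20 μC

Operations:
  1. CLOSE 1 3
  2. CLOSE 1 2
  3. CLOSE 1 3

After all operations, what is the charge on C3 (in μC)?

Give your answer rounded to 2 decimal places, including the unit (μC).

Initial: C1(4μF, Q=20μC, V=5.00V), C2(6μF, Q=2μC, V=0.33V), C3(3μF, Q=20μC, V=6.67V)
Op 1: CLOSE 1-3: Q_total=40.00, C_total=7.00, V=5.71; Q1=22.86, Q3=17.14; dissipated=2.381
Op 2: CLOSE 1-2: Q_total=24.86, C_total=10.00, V=2.49; Q1=9.94, Q2=14.91; dissipated=34.746
Op 3: CLOSE 1-3: Q_total=27.09, C_total=7.00, V=3.87; Q1=15.48, Q3=11.61; dissipated=8.935
Final charges: Q1=15.48, Q2=14.91, Q3=11.61

Answer: 11.61 μC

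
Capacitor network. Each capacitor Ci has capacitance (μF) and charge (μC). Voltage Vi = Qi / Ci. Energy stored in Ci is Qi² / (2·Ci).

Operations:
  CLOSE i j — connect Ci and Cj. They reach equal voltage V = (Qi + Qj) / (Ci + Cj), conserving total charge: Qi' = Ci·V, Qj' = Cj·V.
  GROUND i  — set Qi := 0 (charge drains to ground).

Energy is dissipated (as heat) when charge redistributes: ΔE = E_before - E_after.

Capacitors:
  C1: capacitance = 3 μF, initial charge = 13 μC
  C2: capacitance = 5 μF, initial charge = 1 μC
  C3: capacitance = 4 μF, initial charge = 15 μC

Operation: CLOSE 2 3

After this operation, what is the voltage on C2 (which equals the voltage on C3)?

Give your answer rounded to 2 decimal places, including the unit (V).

Answer: 1.78 V

Derivation:
Initial: C1(3μF, Q=13μC, V=4.33V), C2(5μF, Q=1μC, V=0.20V), C3(4μF, Q=15μC, V=3.75V)
Op 1: CLOSE 2-3: Q_total=16.00, C_total=9.00, V=1.78; Q2=8.89, Q3=7.11; dissipated=14.003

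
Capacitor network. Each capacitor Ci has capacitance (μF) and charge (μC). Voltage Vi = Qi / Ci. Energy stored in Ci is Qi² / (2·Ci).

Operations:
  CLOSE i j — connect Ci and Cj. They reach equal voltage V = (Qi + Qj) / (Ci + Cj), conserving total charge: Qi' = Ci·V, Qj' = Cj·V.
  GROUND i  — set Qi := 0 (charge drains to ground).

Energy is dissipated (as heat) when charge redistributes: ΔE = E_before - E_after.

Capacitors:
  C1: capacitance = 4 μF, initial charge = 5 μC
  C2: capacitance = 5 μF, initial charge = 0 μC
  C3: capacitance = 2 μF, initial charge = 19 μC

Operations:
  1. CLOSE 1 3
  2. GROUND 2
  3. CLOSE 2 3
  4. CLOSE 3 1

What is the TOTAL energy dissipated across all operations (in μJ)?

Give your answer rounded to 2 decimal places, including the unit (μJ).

Answer: 62.25 μJ

Derivation:
Initial: C1(4μF, Q=5μC, V=1.25V), C2(5μF, Q=0μC, V=0.00V), C3(2μF, Q=19μC, V=9.50V)
Op 1: CLOSE 1-3: Q_total=24.00, C_total=6.00, V=4.00; Q1=16.00, Q3=8.00; dissipated=45.375
Op 2: GROUND 2: Q2=0; energy lost=0.000
Op 3: CLOSE 2-3: Q_total=8.00, C_total=7.00, V=1.14; Q2=5.71, Q3=2.29; dissipated=11.429
Op 4: CLOSE 3-1: Q_total=18.29, C_total=6.00, V=3.05; Q3=6.10, Q1=12.19; dissipated=5.442
Total dissipated: 62.246 μJ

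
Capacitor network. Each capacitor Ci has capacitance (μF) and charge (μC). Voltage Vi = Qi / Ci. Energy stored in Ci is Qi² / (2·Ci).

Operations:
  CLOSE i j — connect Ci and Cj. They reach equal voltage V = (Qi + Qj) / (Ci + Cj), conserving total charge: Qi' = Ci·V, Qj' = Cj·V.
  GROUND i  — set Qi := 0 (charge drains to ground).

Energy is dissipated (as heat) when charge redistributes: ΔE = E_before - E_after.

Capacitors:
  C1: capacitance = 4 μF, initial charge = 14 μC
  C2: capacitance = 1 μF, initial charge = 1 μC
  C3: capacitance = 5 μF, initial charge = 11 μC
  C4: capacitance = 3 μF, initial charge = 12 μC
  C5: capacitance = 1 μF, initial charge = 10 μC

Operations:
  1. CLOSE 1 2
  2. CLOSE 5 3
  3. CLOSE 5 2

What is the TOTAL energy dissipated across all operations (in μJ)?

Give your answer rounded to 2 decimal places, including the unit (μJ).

Initial: C1(4μF, Q=14μC, V=3.50V), C2(1μF, Q=1μC, V=1.00V), C3(5μF, Q=11μC, V=2.20V), C4(3μF, Q=12μC, V=4.00V), C5(1μF, Q=10μC, V=10.00V)
Op 1: CLOSE 1-2: Q_total=15.00, C_total=5.00, V=3.00; Q1=12.00, Q2=3.00; dissipated=2.500
Op 2: CLOSE 5-3: Q_total=21.00, C_total=6.00, V=3.50; Q5=3.50, Q3=17.50; dissipated=25.350
Op 3: CLOSE 5-2: Q_total=6.50, C_total=2.00, V=3.25; Q5=3.25, Q2=3.25; dissipated=0.062
Total dissipated: 27.913 μJ

Answer: 27.91 μJ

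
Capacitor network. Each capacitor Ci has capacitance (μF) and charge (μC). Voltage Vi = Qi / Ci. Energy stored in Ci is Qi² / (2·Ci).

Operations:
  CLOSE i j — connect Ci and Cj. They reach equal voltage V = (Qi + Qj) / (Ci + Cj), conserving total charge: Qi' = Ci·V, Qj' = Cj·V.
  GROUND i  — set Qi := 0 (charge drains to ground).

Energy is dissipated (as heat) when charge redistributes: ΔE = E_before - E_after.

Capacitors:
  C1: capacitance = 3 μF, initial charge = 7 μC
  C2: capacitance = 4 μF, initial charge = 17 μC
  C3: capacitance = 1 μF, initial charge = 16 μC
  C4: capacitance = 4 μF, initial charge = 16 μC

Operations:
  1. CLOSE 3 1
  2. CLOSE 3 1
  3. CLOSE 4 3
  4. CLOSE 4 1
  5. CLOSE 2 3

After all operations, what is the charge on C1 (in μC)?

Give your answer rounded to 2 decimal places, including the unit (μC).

Initial: C1(3μF, Q=7μC, V=2.33V), C2(4μF, Q=17μC, V=4.25V), C3(1μF, Q=16μC, V=16.00V), C4(4μF, Q=16μC, V=4.00V)
Op 1: CLOSE 3-1: Q_total=23.00, C_total=4.00, V=5.75; Q3=5.75, Q1=17.25; dissipated=70.042
Op 2: CLOSE 3-1: Q_total=23.00, C_total=4.00, V=5.75; Q3=5.75, Q1=17.25; dissipated=0.000
Op 3: CLOSE 4-3: Q_total=21.75, C_total=5.00, V=4.35; Q4=17.40, Q3=4.35; dissipated=1.225
Op 4: CLOSE 4-1: Q_total=34.65, C_total=7.00, V=4.95; Q4=19.80, Q1=14.85; dissipated=1.680
Op 5: CLOSE 2-3: Q_total=21.35, C_total=5.00, V=4.27; Q2=17.08, Q3=4.27; dissipated=0.004
Final charges: Q1=14.85, Q2=17.08, Q3=4.27, Q4=19.80

Answer: 14.85 μC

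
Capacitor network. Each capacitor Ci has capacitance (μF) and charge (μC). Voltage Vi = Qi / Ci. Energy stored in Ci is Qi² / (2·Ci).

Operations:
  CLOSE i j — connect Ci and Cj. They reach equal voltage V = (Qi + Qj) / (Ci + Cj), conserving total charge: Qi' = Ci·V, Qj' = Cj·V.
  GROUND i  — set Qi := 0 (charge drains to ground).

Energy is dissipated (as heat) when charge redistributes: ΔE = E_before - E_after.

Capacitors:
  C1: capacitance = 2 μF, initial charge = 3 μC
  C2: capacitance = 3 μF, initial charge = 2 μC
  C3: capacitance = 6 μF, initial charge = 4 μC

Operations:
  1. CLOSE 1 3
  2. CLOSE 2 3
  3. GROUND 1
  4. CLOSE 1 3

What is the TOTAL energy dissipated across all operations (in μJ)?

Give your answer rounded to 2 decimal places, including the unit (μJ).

Answer: 1.82 μJ

Derivation:
Initial: C1(2μF, Q=3μC, V=1.50V), C2(3μF, Q=2μC, V=0.67V), C3(6μF, Q=4μC, V=0.67V)
Op 1: CLOSE 1-3: Q_total=7.00, C_total=8.00, V=0.88; Q1=1.75, Q3=5.25; dissipated=0.521
Op 2: CLOSE 2-3: Q_total=7.25, C_total=9.00, V=0.81; Q2=2.42, Q3=4.83; dissipated=0.043
Op 3: GROUND 1: Q1=0; energy lost=0.766
Op 4: CLOSE 1-3: Q_total=4.83, C_total=8.00, V=0.60; Q1=1.21, Q3=3.62; dissipated=0.487
Total dissipated: 1.817 μJ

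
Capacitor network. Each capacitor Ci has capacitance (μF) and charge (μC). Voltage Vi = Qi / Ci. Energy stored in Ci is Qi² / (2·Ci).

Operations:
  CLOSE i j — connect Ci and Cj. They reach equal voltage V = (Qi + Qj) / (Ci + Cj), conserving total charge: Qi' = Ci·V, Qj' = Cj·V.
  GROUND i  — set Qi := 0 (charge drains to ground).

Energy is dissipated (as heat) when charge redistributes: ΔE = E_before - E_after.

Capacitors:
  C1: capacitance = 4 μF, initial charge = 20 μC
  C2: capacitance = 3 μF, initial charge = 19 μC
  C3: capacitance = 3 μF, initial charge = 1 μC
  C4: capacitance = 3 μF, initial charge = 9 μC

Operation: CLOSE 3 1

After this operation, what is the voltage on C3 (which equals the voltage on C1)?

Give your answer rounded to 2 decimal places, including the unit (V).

Initial: C1(4μF, Q=20μC, V=5.00V), C2(3μF, Q=19μC, V=6.33V), C3(3μF, Q=1μC, V=0.33V), C4(3μF, Q=9μC, V=3.00V)
Op 1: CLOSE 3-1: Q_total=21.00, C_total=7.00, V=3.00; Q3=9.00, Q1=12.00; dissipated=18.667

Answer: 3.00 V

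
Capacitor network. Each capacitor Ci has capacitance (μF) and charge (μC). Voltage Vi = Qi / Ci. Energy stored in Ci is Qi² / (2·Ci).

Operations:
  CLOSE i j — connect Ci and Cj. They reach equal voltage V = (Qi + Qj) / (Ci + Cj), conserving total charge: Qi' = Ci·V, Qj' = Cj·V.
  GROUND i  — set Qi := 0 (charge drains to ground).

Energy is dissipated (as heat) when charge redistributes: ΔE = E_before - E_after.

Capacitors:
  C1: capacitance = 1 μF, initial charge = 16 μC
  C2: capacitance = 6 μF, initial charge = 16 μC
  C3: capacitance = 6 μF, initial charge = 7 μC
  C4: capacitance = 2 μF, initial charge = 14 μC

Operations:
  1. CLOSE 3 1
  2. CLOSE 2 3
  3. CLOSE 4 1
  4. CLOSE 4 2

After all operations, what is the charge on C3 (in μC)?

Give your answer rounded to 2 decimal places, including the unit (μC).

Initial: C1(1μF, Q=16μC, V=16.00V), C2(6μF, Q=16μC, V=2.67V), C3(6μF, Q=7μC, V=1.17V), C4(2μF, Q=14μC, V=7.00V)
Op 1: CLOSE 3-1: Q_total=23.00, C_total=7.00, V=3.29; Q3=19.71, Q1=3.29; dissipated=94.298
Op 2: CLOSE 2-3: Q_total=35.71, C_total=12.00, V=2.98; Q2=17.86, Q3=17.86; dissipated=0.575
Op 3: CLOSE 4-1: Q_total=17.29, C_total=3.00, V=5.76; Q4=11.52, Q1=5.76; dissipated=4.599
Op 4: CLOSE 4-2: Q_total=29.38, C_total=8.00, V=3.67; Q4=7.35, Q2=22.04; dissipated=5.820
Final charges: Q1=5.76, Q2=22.04, Q3=17.86, Q4=7.35

Answer: 17.86 μC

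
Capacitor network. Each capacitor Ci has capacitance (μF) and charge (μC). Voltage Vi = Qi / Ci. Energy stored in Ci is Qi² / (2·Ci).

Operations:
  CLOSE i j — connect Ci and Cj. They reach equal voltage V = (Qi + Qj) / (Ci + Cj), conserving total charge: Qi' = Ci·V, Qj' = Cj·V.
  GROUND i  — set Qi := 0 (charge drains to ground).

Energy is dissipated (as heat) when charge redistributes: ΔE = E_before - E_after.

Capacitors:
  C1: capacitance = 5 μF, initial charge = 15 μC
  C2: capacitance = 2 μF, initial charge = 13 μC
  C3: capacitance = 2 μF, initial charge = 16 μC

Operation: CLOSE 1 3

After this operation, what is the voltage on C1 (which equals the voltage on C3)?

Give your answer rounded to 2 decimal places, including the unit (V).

Answer: 4.43 V

Derivation:
Initial: C1(5μF, Q=15μC, V=3.00V), C2(2μF, Q=13μC, V=6.50V), C3(2μF, Q=16μC, V=8.00V)
Op 1: CLOSE 1-3: Q_total=31.00, C_total=7.00, V=4.43; Q1=22.14, Q3=8.86; dissipated=17.857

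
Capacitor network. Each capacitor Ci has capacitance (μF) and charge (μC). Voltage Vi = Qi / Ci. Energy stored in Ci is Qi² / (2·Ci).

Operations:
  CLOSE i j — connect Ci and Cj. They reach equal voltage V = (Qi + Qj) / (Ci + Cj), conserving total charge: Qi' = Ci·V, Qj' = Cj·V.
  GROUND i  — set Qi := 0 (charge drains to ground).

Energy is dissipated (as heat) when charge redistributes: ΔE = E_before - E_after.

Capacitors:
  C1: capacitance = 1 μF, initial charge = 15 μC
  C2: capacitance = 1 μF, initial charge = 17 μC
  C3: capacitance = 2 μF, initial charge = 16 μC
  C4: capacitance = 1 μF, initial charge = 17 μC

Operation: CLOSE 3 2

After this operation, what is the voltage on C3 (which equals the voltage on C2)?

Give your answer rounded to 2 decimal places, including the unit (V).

Answer: 11.00 V

Derivation:
Initial: C1(1μF, Q=15μC, V=15.00V), C2(1μF, Q=17μC, V=17.00V), C3(2μF, Q=16μC, V=8.00V), C4(1μF, Q=17μC, V=17.00V)
Op 1: CLOSE 3-2: Q_total=33.00, C_total=3.00, V=11.00; Q3=22.00, Q2=11.00; dissipated=27.000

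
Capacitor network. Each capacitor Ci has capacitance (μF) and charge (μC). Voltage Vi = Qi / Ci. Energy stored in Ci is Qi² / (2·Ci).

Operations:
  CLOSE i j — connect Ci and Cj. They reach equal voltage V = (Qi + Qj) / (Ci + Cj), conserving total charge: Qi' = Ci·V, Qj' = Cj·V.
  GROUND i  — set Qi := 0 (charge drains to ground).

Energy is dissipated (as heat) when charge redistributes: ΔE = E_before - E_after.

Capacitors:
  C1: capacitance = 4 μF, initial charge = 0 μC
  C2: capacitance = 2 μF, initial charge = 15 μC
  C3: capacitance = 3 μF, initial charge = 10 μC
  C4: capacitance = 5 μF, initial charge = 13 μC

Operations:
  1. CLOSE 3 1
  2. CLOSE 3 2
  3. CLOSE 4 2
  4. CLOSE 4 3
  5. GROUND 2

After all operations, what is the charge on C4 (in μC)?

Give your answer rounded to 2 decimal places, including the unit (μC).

Answer: 16.48 μC

Derivation:
Initial: C1(4μF, Q=0μC, V=0.00V), C2(2μF, Q=15μC, V=7.50V), C3(3μF, Q=10μC, V=3.33V), C4(5μF, Q=13μC, V=2.60V)
Op 1: CLOSE 3-1: Q_total=10.00, C_total=7.00, V=1.43; Q3=4.29, Q1=5.71; dissipated=9.524
Op 2: CLOSE 3-2: Q_total=19.29, C_total=5.00, V=3.86; Q3=11.57, Q2=7.71; dissipated=22.117
Op 3: CLOSE 4-2: Q_total=20.71, C_total=7.00, V=2.96; Q4=14.80, Q2=5.92; dissipated=1.129
Op 4: CLOSE 4-3: Q_total=26.37, C_total=8.00, V=3.30; Q4=16.48, Q3=9.89; dissipated=0.756
Op 5: GROUND 2: Q2=0; energy lost=8.757
Final charges: Q1=5.71, Q2=0.00, Q3=9.89, Q4=16.48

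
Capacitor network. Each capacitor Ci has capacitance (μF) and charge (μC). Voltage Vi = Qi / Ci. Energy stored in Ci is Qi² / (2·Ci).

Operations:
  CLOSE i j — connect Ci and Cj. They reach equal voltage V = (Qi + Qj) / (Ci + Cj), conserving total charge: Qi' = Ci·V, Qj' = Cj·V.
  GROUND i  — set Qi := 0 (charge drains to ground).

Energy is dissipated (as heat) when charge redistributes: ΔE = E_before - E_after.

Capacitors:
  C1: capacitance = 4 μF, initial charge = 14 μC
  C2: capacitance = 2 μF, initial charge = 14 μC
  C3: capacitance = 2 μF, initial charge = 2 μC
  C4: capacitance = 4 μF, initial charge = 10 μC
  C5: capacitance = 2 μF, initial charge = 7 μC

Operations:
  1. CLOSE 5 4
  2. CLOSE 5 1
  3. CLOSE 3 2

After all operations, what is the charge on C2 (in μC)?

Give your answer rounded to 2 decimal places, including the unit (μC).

Initial: C1(4μF, Q=14μC, V=3.50V), C2(2μF, Q=14μC, V=7.00V), C3(2μF, Q=2μC, V=1.00V), C4(4μF, Q=10μC, V=2.50V), C5(2μF, Q=7μC, V=3.50V)
Op 1: CLOSE 5-4: Q_total=17.00, C_total=6.00, V=2.83; Q5=5.67, Q4=11.33; dissipated=0.667
Op 2: CLOSE 5-1: Q_total=19.67, C_total=6.00, V=3.28; Q5=6.56, Q1=13.11; dissipated=0.296
Op 3: CLOSE 3-2: Q_total=16.00, C_total=4.00, V=4.00; Q3=8.00, Q2=8.00; dissipated=18.000
Final charges: Q1=13.11, Q2=8.00, Q3=8.00, Q4=11.33, Q5=6.56

Answer: 8.00 μC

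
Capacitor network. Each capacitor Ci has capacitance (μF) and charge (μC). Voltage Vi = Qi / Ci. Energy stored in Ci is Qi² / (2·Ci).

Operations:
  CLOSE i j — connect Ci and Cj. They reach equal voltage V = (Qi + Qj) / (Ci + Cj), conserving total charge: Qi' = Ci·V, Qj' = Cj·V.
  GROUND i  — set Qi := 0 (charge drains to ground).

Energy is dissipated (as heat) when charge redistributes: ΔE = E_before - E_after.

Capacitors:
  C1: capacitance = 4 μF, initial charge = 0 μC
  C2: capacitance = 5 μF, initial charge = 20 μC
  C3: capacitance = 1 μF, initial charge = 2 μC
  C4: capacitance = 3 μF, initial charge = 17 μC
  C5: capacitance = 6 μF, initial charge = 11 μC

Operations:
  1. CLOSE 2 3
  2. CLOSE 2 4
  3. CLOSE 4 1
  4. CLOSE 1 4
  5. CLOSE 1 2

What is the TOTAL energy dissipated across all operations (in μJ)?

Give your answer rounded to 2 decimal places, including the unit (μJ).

Initial: C1(4μF, Q=0μC, V=0.00V), C2(5μF, Q=20μC, V=4.00V), C3(1μF, Q=2μC, V=2.00V), C4(3μF, Q=17μC, V=5.67V), C5(6μF, Q=11μC, V=1.83V)
Op 1: CLOSE 2-3: Q_total=22.00, C_total=6.00, V=3.67; Q2=18.33, Q3=3.67; dissipated=1.667
Op 2: CLOSE 2-4: Q_total=35.33, C_total=8.00, V=4.42; Q2=22.08, Q4=13.25; dissipated=3.750
Op 3: CLOSE 4-1: Q_total=13.25, C_total=7.00, V=1.89; Q4=5.68, Q1=7.57; dissipated=16.720
Op 4: CLOSE 1-4: Q_total=13.25, C_total=7.00, V=1.89; Q1=7.57, Q4=5.68; dissipated=0.000
Op 5: CLOSE 1-2: Q_total=29.65, C_total=9.00, V=3.29; Q1=13.18, Q2=16.47; dissipated=7.077
Total dissipated: 29.214 μJ

Answer: 29.21 μJ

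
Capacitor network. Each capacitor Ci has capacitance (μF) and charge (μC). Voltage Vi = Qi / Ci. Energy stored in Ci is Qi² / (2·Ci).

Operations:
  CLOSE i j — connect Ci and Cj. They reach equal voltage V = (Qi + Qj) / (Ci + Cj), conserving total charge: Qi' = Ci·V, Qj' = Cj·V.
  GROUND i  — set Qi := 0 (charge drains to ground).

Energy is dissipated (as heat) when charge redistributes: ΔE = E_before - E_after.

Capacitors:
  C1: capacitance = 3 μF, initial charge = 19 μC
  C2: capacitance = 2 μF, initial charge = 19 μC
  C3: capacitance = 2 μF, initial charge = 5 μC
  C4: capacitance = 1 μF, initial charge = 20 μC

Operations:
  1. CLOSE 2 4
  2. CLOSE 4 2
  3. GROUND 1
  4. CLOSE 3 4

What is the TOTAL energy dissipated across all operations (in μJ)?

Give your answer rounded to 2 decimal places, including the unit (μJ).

Answer: 133.67 μJ

Derivation:
Initial: C1(3μF, Q=19μC, V=6.33V), C2(2μF, Q=19μC, V=9.50V), C3(2μF, Q=5μC, V=2.50V), C4(1μF, Q=20μC, V=20.00V)
Op 1: CLOSE 2-4: Q_total=39.00, C_total=3.00, V=13.00; Q2=26.00, Q4=13.00; dissipated=36.750
Op 2: CLOSE 4-2: Q_total=39.00, C_total=3.00, V=13.00; Q4=13.00, Q2=26.00; dissipated=0.000
Op 3: GROUND 1: Q1=0; energy lost=60.167
Op 4: CLOSE 3-4: Q_total=18.00, C_total=3.00, V=6.00; Q3=12.00, Q4=6.00; dissipated=36.750
Total dissipated: 133.667 μJ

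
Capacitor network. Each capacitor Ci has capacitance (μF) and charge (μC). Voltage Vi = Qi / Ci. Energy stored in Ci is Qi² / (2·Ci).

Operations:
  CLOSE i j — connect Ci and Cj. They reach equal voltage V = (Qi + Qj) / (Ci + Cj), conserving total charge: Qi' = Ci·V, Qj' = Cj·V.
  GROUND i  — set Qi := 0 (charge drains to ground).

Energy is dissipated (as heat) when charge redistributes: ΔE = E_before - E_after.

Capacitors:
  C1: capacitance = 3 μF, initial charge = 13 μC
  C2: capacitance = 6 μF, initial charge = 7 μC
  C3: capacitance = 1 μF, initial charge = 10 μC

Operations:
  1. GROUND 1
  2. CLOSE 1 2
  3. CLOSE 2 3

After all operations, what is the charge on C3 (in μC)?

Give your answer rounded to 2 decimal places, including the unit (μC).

Initial: C1(3μF, Q=13μC, V=4.33V), C2(6μF, Q=7μC, V=1.17V), C3(1μF, Q=10μC, V=10.00V)
Op 1: GROUND 1: Q1=0; energy lost=28.167
Op 2: CLOSE 1-2: Q_total=7.00, C_total=9.00, V=0.78; Q1=2.33, Q2=4.67; dissipated=1.361
Op 3: CLOSE 2-3: Q_total=14.67, C_total=7.00, V=2.10; Q2=12.57, Q3=2.10; dissipated=36.450
Final charges: Q1=2.33, Q2=12.57, Q3=2.10

Answer: 2.10 μC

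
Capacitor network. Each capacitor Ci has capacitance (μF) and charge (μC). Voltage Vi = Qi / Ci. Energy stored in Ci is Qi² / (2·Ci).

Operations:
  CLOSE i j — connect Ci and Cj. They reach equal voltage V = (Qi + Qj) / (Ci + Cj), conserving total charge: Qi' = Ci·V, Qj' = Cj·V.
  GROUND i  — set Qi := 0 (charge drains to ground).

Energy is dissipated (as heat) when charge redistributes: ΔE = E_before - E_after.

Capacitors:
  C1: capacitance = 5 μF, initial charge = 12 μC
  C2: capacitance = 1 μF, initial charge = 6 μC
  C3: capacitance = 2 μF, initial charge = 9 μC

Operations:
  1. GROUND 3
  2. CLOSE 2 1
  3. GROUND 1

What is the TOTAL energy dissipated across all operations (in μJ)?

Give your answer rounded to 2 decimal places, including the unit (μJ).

Answer: 48.15 μJ

Derivation:
Initial: C1(5μF, Q=12μC, V=2.40V), C2(1μF, Q=6μC, V=6.00V), C3(2μF, Q=9μC, V=4.50V)
Op 1: GROUND 3: Q3=0; energy lost=20.250
Op 2: CLOSE 2-1: Q_total=18.00, C_total=6.00, V=3.00; Q2=3.00, Q1=15.00; dissipated=5.400
Op 3: GROUND 1: Q1=0; energy lost=22.500
Total dissipated: 48.150 μJ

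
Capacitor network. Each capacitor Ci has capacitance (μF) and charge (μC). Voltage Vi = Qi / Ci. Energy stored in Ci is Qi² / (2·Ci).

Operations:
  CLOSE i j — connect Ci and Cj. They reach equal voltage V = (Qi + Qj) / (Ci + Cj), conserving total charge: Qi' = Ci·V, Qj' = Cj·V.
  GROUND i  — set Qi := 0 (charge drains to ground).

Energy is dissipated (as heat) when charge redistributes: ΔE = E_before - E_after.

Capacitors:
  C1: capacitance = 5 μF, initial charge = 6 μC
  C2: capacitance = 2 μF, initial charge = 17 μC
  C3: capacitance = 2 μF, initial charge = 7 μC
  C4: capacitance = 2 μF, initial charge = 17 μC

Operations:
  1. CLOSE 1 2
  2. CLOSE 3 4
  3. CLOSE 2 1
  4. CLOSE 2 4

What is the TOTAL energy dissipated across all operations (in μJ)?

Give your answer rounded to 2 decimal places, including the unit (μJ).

Answer: 54.25 μJ

Derivation:
Initial: C1(5μF, Q=6μC, V=1.20V), C2(2μF, Q=17μC, V=8.50V), C3(2μF, Q=7μC, V=3.50V), C4(2μF, Q=17μC, V=8.50V)
Op 1: CLOSE 1-2: Q_total=23.00, C_total=7.00, V=3.29; Q1=16.43, Q2=6.57; dissipated=38.064
Op 2: CLOSE 3-4: Q_total=24.00, C_total=4.00, V=6.00; Q3=12.00, Q4=12.00; dissipated=12.500
Op 3: CLOSE 2-1: Q_total=23.00, C_total=7.00, V=3.29; Q2=6.57, Q1=16.43; dissipated=0.000
Op 4: CLOSE 2-4: Q_total=18.57, C_total=4.00, V=4.64; Q2=9.29, Q4=9.29; dissipated=3.684
Total dissipated: 54.248 μJ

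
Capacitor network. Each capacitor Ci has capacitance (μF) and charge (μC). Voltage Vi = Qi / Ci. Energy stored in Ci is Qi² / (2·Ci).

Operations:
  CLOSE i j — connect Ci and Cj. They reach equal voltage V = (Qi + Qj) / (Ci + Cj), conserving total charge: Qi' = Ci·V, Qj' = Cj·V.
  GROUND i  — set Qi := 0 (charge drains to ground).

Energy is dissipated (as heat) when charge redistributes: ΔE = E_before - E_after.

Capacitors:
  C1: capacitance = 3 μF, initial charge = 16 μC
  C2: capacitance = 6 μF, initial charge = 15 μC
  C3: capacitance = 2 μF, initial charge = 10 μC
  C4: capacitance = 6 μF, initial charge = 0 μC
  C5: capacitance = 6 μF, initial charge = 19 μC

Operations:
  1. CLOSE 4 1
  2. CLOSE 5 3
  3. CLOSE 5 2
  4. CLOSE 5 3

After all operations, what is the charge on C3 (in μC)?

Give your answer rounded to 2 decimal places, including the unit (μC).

Initial: C1(3μF, Q=16μC, V=5.33V), C2(6μF, Q=15μC, V=2.50V), C3(2μF, Q=10μC, V=5.00V), C4(6μF, Q=0μC, V=0.00V), C5(6μF, Q=19μC, V=3.17V)
Op 1: CLOSE 4-1: Q_total=16.00, C_total=9.00, V=1.78; Q4=10.67, Q1=5.33; dissipated=28.444
Op 2: CLOSE 5-3: Q_total=29.00, C_total=8.00, V=3.62; Q5=21.75, Q3=7.25; dissipated=2.521
Op 3: CLOSE 5-2: Q_total=36.75, C_total=12.00, V=3.06; Q5=18.38, Q2=18.38; dissipated=1.898
Op 4: CLOSE 5-3: Q_total=25.62, C_total=8.00, V=3.20; Q5=19.22, Q3=6.41; dissipated=0.237
Final charges: Q1=5.33, Q2=18.38, Q3=6.41, Q4=10.67, Q5=19.22

Answer: 6.41 μC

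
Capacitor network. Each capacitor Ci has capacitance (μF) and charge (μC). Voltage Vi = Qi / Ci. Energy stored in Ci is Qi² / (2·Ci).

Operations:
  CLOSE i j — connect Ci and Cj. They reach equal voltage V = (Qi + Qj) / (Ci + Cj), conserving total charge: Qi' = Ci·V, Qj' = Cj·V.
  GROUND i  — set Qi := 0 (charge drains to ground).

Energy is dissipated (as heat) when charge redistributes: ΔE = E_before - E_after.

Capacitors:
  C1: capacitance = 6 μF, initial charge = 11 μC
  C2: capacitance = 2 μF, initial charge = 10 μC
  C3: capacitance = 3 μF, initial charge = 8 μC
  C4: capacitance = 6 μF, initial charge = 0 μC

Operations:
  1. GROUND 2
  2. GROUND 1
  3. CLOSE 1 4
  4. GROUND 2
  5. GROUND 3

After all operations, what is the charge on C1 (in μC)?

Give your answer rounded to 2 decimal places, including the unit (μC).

Initial: C1(6μF, Q=11μC, V=1.83V), C2(2μF, Q=10μC, V=5.00V), C3(3μF, Q=8μC, V=2.67V), C4(6μF, Q=0μC, V=0.00V)
Op 1: GROUND 2: Q2=0; energy lost=25.000
Op 2: GROUND 1: Q1=0; energy lost=10.083
Op 3: CLOSE 1-4: Q_total=0.00, C_total=12.00, V=0.00; Q1=0.00, Q4=0.00; dissipated=0.000
Op 4: GROUND 2: Q2=0; energy lost=0.000
Op 5: GROUND 3: Q3=0; energy lost=10.667
Final charges: Q1=0.00, Q2=0.00, Q3=0.00, Q4=0.00

Answer: 0.00 μC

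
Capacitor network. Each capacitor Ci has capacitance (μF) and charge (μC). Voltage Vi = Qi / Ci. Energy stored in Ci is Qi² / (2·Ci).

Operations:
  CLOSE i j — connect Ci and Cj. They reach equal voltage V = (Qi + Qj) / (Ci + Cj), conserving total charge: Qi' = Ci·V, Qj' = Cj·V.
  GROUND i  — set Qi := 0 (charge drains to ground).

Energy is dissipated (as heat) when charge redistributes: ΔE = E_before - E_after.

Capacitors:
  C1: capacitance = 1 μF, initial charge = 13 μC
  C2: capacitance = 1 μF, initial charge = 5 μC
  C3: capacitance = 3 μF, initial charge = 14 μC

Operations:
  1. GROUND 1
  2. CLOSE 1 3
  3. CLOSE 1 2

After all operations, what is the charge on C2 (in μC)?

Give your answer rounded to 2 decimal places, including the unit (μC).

Answer: 4.25 μC

Derivation:
Initial: C1(1μF, Q=13μC, V=13.00V), C2(1μF, Q=5μC, V=5.00V), C3(3μF, Q=14μC, V=4.67V)
Op 1: GROUND 1: Q1=0; energy lost=84.500
Op 2: CLOSE 1-3: Q_total=14.00, C_total=4.00, V=3.50; Q1=3.50, Q3=10.50; dissipated=8.167
Op 3: CLOSE 1-2: Q_total=8.50, C_total=2.00, V=4.25; Q1=4.25, Q2=4.25; dissipated=0.562
Final charges: Q1=4.25, Q2=4.25, Q3=10.50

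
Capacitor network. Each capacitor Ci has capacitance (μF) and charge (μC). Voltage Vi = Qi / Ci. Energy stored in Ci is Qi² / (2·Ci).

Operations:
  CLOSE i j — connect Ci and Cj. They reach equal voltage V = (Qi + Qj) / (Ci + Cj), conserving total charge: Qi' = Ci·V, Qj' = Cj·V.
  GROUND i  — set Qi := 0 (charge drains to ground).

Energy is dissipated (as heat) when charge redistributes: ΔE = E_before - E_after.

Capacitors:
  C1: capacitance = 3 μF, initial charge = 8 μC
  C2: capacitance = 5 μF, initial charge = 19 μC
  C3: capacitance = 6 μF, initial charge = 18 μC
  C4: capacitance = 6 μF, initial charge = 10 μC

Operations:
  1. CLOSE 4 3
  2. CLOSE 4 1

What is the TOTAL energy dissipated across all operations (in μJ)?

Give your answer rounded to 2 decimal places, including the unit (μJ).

Answer: 2.78 μJ

Derivation:
Initial: C1(3μF, Q=8μC, V=2.67V), C2(5μF, Q=19μC, V=3.80V), C3(6μF, Q=18μC, V=3.00V), C4(6μF, Q=10μC, V=1.67V)
Op 1: CLOSE 4-3: Q_total=28.00, C_total=12.00, V=2.33; Q4=14.00, Q3=14.00; dissipated=2.667
Op 2: CLOSE 4-1: Q_total=22.00, C_total=9.00, V=2.44; Q4=14.67, Q1=7.33; dissipated=0.111
Total dissipated: 2.778 μJ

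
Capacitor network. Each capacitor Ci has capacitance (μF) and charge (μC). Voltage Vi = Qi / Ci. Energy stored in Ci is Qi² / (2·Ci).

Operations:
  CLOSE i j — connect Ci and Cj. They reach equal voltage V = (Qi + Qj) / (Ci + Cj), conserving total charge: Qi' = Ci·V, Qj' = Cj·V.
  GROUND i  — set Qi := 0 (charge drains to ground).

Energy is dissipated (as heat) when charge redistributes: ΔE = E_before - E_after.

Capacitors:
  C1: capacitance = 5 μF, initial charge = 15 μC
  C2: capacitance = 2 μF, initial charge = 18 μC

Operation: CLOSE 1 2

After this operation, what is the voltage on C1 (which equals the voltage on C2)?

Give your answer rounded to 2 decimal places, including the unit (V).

Initial: C1(5μF, Q=15μC, V=3.00V), C2(2μF, Q=18μC, V=9.00V)
Op 1: CLOSE 1-2: Q_total=33.00, C_total=7.00, V=4.71; Q1=23.57, Q2=9.43; dissipated=25.714

Answer: 4.71 V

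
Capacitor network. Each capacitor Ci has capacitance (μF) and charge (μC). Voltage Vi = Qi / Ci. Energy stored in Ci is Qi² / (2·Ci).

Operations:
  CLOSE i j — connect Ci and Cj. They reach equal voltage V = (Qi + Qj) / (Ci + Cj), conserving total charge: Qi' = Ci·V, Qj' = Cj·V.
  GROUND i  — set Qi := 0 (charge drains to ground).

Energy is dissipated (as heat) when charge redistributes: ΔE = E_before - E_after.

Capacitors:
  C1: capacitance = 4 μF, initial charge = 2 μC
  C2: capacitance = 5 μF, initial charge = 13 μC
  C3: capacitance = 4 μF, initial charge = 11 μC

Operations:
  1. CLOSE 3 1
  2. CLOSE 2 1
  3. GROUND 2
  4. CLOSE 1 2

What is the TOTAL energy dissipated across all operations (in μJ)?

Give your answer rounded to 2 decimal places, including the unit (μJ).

Initial: C1(4μF, Q=2μC, V=0.50V), C2(5μF, Q=13μC, V=2.60V), C3(4μF, Q=11μC, V=2.75V)
Op 1: CLOSE 3-1: Q_total=13.00, C_total=8.00, V=1.62; Q3=6.50, Q1=6.50; dissipated=5.062
Op 2: CLOSE 2-1: Q_total=19.50, C_total=9.00, V=2.17; Q2=10.83, Q1=8.67; dissipated=1.056
Op 3: GROUND 2: Q2=0; energy lost=11.736
Op 4: CLOSE 1-2: Q_total=8.67, C_total=9.00, V=0.96; Q1=3.85, Q2=4.81; dissipated=5.216
Total dissipated: 23.071 μJ

Answer: 23.07 μJ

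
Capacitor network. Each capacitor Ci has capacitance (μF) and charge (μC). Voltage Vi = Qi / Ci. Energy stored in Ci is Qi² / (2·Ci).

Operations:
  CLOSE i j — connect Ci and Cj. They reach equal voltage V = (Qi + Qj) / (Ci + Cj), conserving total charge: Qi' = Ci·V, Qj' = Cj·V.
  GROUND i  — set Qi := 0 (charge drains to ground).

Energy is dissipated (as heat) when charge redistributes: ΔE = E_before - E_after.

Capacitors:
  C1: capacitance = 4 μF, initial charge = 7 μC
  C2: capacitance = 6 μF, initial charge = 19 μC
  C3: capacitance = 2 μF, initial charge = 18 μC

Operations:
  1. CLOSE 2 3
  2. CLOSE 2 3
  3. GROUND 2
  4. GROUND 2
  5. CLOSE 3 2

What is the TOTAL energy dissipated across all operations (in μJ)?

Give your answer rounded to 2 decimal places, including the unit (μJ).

Answer: 105.74 μJ

Derivation:
Initial: C1(4μF, Q=7μC, V=1.75V), C2(6μF, Q=19μC, V=3.17V), C3(2μF, Q=18μC, V=9.00V)
Op 1: CLOSE 2-3: Q_total=37.00, C_total=8.00, V=4.62; Q2=27.75, Q3=9.25; dissipated=25.521
Op 2: CLOSE 2-3: Q_total=37.00, C_total=8.00, V=4.62; Q2=27.75, Q3=9.25; dissipated=0.000
Op 3: GROUND 2: Q2=0; energy lost=64.172
Op 4: GROUND 2: Q2=0; energy lost=0.000
Op 5: CLOSE 3-2: Q_total=9.25, C_total=8.00, V=1.16; Q3=2.31, Q2=6.94; dissipated=16.043
Total dissipated: 105.736 μJ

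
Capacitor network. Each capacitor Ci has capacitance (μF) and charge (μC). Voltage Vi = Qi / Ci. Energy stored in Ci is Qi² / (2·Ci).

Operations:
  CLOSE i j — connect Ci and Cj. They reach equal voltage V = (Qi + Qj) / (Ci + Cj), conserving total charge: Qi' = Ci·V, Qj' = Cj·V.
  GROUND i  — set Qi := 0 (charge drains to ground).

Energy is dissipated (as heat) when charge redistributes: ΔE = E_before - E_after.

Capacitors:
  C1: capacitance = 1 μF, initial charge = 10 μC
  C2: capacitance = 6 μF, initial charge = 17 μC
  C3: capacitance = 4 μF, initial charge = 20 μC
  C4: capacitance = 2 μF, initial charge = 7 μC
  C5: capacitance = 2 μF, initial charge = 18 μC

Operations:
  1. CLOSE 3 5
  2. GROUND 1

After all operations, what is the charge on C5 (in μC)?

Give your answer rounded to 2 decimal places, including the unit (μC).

Initial: C1(1μF, Q=10μC, V=10.00V), C2(6μF, Q=17μC, V=2.83V), C3(4μF, Q=20μC, V=5.00V), C4(2μF, Q=7μC, V=3.50V), C5(2μF, Q=18μC, V=9.00V)
Op 1: CLOSE 3-5: Q_total=38.00, C_total=6.00, V=6.33; Q3=25.33, Q5=12.67; dissipated=10.667
Op 2: GROUND 1: Q1=0; energy lost=50.000
Final charges: Q1=0.00, Q2=17.00, Q3=25.33, Q4=7.00, Q5=12.67

Answer: 12.67 μC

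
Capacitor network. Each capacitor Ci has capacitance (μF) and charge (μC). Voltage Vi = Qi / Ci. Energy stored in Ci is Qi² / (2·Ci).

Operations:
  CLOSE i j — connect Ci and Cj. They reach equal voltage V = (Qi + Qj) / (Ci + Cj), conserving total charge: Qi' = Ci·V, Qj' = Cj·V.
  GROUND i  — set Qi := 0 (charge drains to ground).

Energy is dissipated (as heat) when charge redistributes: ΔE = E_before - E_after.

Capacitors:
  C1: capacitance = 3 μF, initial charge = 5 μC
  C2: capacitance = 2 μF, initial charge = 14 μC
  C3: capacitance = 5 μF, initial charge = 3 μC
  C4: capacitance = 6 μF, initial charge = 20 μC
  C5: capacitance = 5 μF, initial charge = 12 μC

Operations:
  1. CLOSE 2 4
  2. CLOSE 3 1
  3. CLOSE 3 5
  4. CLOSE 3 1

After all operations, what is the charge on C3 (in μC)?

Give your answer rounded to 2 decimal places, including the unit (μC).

Answer: 7.19 μC

Derivation:
Initial: C1(3μF, Q=5μC, V=1.67V), C2(2μF, Q=14μC, V=7.00V), C3(5μF, Q=3μC, V=0.60V), C4(6μF, Q=20μC, V=3.33V), C5(5μF, Q=12μC, V=2.40V)
Op 1: CLOSE 2-4: Q_total=34.00, C_total=8.00, V=4.25; Q2=8.50, Q4=25.50; dissipated=10.083
Op 2: CLOSE 3-1: Q_total=8.00, C_total=8.00, V=1.00; Q3=5.00, Q1=3.00; dissipated=1.067
Op 3: CLOSE 3-5: Q_total=17.00, C_total=10.00, V=1.70; Q3=8.50, Q5=8.50; dissipated=2.450
Op 4: CLOSE 3-1: Q_total=11.50, C_total=8.00, V=1.44; Q3=7.19, Q1=4.31; dissipated=0.459
Final charges: Q1=4.31, Q2=8.50, Q3=7.19, Q4=25.50, Q5=8.50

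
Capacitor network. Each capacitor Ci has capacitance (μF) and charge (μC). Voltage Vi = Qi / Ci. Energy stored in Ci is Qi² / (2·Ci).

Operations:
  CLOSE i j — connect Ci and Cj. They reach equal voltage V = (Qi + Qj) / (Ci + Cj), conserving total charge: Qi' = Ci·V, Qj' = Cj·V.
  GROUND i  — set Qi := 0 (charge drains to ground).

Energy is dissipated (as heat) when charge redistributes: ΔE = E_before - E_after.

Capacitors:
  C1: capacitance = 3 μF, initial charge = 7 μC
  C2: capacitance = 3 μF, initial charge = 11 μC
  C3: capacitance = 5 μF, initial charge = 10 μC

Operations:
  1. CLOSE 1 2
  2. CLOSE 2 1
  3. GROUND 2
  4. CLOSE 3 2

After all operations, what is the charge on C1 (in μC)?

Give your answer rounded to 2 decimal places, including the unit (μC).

Answer: 9.00 μC

Derivation:
Initial: C1(3μF, Q=7μC, V=2.33V), C2(3μF, Q=11μC, V=3.67V), C3(5μF, Q=10μC, V=2.00V)
Op 1: CLOSE 1-2: Q_total=18.00, C_total=6.00, V=3.00; Q1=9.00, Q2=9.00; dissipated=1.333
Op 2: CLOSE 2-1: Q_total=18.00, C_total=6.00, V=3.00; Q2=9.00, Q1=9.00; dissipated=0.000
Op 3: GROUND 2: Q2=0; energy lost=13.500
Op 4: CLOSE 3-2: Q_total=10.00, C_total=8.00, V=1.25; Q3=6.25, Q2=3.75; dissipated=3.750
Final charges: Q1=9.00, Q2=3.75, Q3=6.25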